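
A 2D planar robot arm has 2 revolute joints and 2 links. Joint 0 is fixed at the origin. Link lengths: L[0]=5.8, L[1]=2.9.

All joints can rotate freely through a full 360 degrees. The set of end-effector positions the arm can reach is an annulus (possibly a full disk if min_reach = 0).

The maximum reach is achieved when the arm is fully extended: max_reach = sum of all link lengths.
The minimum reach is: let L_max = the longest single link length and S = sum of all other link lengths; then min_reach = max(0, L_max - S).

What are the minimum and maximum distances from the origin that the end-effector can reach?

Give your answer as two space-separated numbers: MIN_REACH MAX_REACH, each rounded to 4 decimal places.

Link lengths: [5.8, 2.9]
max_reach = 5.8 + 2.9 = 8.7
L_max = max([5.8, 2.9]) = 5.8
S (sum of others) = 8.7 - 5.8 = 2.9
min_reach = max(0, 5.8 - 2.9) = max(0, 2.9) = 2.9

Answer: 2.9000 8.7000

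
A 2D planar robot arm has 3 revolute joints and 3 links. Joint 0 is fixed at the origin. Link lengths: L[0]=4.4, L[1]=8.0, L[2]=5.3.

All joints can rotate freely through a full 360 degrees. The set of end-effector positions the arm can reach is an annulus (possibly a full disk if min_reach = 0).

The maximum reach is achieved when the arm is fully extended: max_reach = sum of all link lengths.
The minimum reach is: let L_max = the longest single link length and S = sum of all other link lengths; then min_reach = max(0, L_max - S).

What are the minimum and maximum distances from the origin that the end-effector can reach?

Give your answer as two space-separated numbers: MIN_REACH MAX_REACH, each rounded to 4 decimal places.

Answer: 0.0000 17.7000

Derivation:
Link lengths: [4.4, 8.0, 5.3]
max_reach = 4.4 + 8 + 5.3 = 17.7
L_max = max([4.4, 8.0, 5.3]) = 8
S (sum of others) = 17.7 - 8 = 9.7
min_reach = max(0, 8 - 9.7) = max(0, -1.7) = 0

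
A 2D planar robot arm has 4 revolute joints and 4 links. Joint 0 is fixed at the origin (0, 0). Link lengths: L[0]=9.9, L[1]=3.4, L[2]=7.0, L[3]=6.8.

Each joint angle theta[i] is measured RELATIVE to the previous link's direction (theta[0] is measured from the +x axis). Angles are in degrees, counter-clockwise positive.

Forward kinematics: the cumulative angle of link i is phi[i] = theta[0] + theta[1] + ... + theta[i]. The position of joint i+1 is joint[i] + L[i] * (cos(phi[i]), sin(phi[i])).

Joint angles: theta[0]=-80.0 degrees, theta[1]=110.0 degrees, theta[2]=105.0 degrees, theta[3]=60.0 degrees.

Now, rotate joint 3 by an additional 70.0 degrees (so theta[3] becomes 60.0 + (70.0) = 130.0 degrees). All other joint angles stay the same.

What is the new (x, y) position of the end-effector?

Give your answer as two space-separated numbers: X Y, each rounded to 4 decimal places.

joint[0] = (0.0000, 0.0000)  (base)
link 0: phi[0] = -80 = -80 deg
  cos(-80 deg) = 0.1736, sin(-80 deg) = -0.9848
  joint[1] = (0.0000, 0.0000) + 9.9 * (0.1736, -0.9848) = (0.0000 + 1.7191, 0.0000 + -9.7496) = (1.7191, -9.7496)
link 1: phi[1] = -80 + 110 = 30 deg
  cos(30 deg) = 0.8660, sin(30 deg) = 0.5000
  joint[2] = (1.7191, -9.7496) + 3.4 * (0.8660, 0.5000) = (1.7191 + 2.9445, -9.7496 + 1.7000) = (4.6636, -8.0496)
link 2: phi[2] = -80 + 110 + 105 = 135 deg
  cos(135 deg) = -0.7071, sin(135 deg) = 0.7071
  joint[3] = (4.6636, -8.0496) + 7 * (-0.7071, 0.7071) = (4.6636 + -4.9497, -8.0496 + 4.9497) = (-0.2861, -3.0998)
link 3: phi[3] = -80 + 110 + 105 + 130 = 265 deg
  cos(265 deg) = -0.0872, sin(265 deg) = -0.9962
  joint[4] = (-0.2861, -3.0998) + 6.8 * (-0.0872, -0.9962) = (-0.2861 + -0.5927, -3.0998 + -6.7741) = (-0.8788, -9.8740)
End effector: (-0.8788, -9.8740)

Answer: -0.8788 -9.8740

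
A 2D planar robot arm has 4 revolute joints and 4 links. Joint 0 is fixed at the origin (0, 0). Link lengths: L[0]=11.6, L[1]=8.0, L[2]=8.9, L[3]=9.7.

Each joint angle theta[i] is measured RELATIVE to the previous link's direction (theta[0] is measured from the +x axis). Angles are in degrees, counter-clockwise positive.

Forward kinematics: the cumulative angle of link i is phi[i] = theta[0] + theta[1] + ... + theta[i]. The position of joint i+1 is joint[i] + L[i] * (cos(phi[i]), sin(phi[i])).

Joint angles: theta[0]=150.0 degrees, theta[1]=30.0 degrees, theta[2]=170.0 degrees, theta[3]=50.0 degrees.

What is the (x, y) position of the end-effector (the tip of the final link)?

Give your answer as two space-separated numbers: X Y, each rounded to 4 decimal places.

Answer: -1.8505 10.4896

Derivation:
joint[0] = (0.0000, 0.0000)  (base)
link 0: phi[0] = 150 = 150 deg
  cos(150 deg) = -0.8660, sin(150 deg) = 0.5000
  joint[1] = (0.0000, 0.0000) + 11.6 * (-0.8660, 0.5000) = (0.0000 + -10.0459, 0.0000 + 5.8000) = (-10.0459, 5.8000)
link 1: phi[1] = 150 + 30 = 180 deg
  cos(180 deg) = -1.0000, sin(180 deg) = 0.0000
  joint[2] = (-10.0459, 5.8000) + 8 * (-1.0000, 0.0000) = (-10.0459 + -8.0000, 5.8000 + 0.0000) = (-18.0459, 5.8000)
link 2: phi[2] = 150 + 30 + 170 = 350 deg
  cos(350 deg) = 0.9848, sin(350 deg) = -0.1736
  joint[3] = (-18.0459, 5.8000) + 8.9 * (0.9848, -0.1736) = (-18.0459 + 8.7648, 5.8000 + -1.5455) = (-9.2811, 4.2545)
link 3: phi[3] = 150 + 30 + 170 + 50 = 400 deg
  cos(400 deg) = 0.7660, sin(400 deg) = 0.6428
  joint[4] = (-9.2811, 4.2545) + 9.7 * (0.7660, 0.6428) = (-9.2811 + 7.4306, 4.2545 + 6.2350) = (-1.8505, 10.4896)
End effector: (-1.8505, 10.4896)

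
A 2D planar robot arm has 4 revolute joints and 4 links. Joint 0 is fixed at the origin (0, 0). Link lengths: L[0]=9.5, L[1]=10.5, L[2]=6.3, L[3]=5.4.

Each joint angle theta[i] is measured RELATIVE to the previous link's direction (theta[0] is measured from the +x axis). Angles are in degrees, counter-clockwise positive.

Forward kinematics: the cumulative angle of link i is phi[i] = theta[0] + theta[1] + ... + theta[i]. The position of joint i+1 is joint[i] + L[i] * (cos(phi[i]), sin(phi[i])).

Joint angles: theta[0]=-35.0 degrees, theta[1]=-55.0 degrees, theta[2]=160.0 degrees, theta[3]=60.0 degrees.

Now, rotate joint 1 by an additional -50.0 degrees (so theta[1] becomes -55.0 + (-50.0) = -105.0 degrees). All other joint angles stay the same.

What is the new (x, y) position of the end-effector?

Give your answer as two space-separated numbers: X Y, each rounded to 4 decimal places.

Answer: 6.5962 -4.7256

Derivation:
joint[0] = (0.0000, 0.0000)  (base)
link 0: phi[0] = -35 = -35 deg
  cos(-35 deg) = 0.8192, sin(-35 deg) = -0.5736
  joint[1] = (0.0000, 0.0000) + 9.5 * (0.8192, -0.5736) = (0.0000 + 7.7819, 0.0000 + -5.4490) = (7.7819, -5.4490)
link 1: phi[1] = -35 + -105 = -140 deg
  cos(-140 deg) = -0.7660, sin(-140 deg) = -0.6428
  joint[2] = (7.7819, -5.4490) + 10.5 * (-0.7660, -0.6428) = (7.7819 + -8.0435, -5.4490 + -6.7493) = (-0.2615, -12.1982)
link 2: phi[2] = -35 + -105 + 160 = 20 deg
  cos(20 deg) = 0.9397, sin(20 deg) = 0.3420
  joint[3] = (-0.2615, -12.1982) + 6.3 * (0.9397, 0.3420) = (-0.2615 + 5.9201, -12.1982 + 2.1547) = (5.6585, -10.0435)
link 3: phi[3] = -35 + -105 + 160 + 60 = 80 deg
  cos(80 deg) = 0.1736, sin(80 deg) = 0.9848
  joint[4] = (5.6585, -10.0435) + 5.4 * (0.1736, 0.9848) = (5.6585 + 0.9377, -10.0435 + 5.3180) = (6.5962, -4.7256)
End effector: (6.5962, -4.7256)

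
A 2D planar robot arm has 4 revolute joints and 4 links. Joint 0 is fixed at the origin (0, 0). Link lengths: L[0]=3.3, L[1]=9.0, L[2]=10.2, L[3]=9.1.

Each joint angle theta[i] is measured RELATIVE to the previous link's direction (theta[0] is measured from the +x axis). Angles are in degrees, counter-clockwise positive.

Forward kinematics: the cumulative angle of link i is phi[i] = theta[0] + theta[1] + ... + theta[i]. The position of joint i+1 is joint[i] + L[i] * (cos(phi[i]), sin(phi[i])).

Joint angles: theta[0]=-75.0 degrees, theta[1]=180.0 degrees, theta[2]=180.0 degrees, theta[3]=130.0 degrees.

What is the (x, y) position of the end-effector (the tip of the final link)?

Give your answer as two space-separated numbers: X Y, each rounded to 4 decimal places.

joint[0] = (0.0000, 0.0000)  (base)
link 0: phi[0] = -75 = -75 deg
  cos(-75 deg) = 0.2588, sin(-75 deg) = -0.9659
  joint[1] = (0.0000, 0.0000) + 3.3 * (0.2588, -0.9659) = (0.0000 + 0.8541, 0.0000 + -3.1876) = (0.8541, -3.1876)
link 1: phi[1] = -75 + 180 = 105 deg
  cos(105 deg) = -0.2588, sin(105 deg) = 0.9659
  joint[2] = (0.8541, -3.1876) + 9 * (-0.2588, 0.9659) = (0.8541 + -2.3294, -3.1876 + 8.6933) = (-1.4753, 5.5058)
link 2: phi[2] = -75 + 180 + 180 = 285 deg
  cos(285 deg) = 0.2588, sin(285 deg) = -0.9659
  joint[3] = (-1.4753, 5.5058) + 10.2 * (0.2588, -0.9659) = (-1.4753 + 2.6400, 5.5058 + -9.8524) = (1.1647, -4.3467)
link 3: phi[3] = -75 + 180 + 180 + 130 = 415 deg
  cos(415 deg) = 0.5736, sin(415 deg) = 0.8192
  joint[4] = (1.1647, -4.3467) + 9.1 * (0.5736, 0.8192) = (1.1647 + 5.2195, -4.3467 + 7.4543) = (6.3842, 3.1076)
End effector: (6.3842, 3.1076)

Answer: 6.3842 3.1076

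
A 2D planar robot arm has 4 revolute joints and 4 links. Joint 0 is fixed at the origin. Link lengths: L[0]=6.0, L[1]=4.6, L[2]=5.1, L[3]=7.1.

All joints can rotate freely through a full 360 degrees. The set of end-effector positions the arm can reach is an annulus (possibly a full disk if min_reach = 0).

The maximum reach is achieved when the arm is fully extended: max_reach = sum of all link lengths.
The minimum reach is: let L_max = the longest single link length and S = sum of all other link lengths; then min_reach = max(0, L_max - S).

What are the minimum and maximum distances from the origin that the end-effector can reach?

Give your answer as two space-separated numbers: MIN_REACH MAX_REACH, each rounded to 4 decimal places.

Link lengths: [6.0, 4.6, 5.1, 7.1]
max_reach = 6 + 4.6 + 5.1 + 7.1 = 22.8
L_max = max([6.0, 4.6, 5.1, 7.1]) = 7.1
S (sum of others) = 22.8 - 7.1 = 15.7
min_reach = max(0, 7.1 - 15.7) = max(0, -8.6) = 0

Answer: 0.0000 22.8000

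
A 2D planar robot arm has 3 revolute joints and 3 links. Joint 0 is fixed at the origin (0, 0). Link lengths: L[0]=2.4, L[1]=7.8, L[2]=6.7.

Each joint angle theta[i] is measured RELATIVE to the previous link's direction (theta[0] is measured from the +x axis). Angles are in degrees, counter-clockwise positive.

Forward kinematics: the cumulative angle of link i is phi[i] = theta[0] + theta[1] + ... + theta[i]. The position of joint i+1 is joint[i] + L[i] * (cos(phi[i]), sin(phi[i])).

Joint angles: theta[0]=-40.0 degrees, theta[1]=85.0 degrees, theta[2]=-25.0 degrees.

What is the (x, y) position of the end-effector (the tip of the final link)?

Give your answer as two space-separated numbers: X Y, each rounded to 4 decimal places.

joint[0] = (0.0000, 0.0000)  (base)
link 0: phi[0] = -40 = -40 deg
  cos(-40 deg) = 0.7660, sin(-40 deg) = -0.6428
  joint[1] = (0.0000, 0.0000) + 2.4 * (0.7660, -0.6428) = (0.0000 + 1.8385, 0.0000 + -1.5427) = (1.8385, -1.5427)
link 1: phi[1] = -40 + 85 = 45 deg
  cos(45 deg) = 0.7071, sin(45 deg) = 0.7071
  joint[2] = (1.8385, -1.5427) + 7.8 * (0.7071, 0.7071) = (1.8385 + 5.5154, -1.5427 + 5.5154) = (7.3539, 3.9727)
link 2: phi[2] = -40 + 85 + -25 = 20 deg
  cos(20 deg) = 0.9397, sin(20 deg) = 0.3420
  joint[3] = (7.3539, 3.9727) + 6.7 * (0.9397, 0.3420) = (7.3539 + 6.2959, 3.9727 + 2.2915) = (13.6499, 6.2643)
End effector: (13.6499, 6.2643)

Answer: 13.6499 6.2643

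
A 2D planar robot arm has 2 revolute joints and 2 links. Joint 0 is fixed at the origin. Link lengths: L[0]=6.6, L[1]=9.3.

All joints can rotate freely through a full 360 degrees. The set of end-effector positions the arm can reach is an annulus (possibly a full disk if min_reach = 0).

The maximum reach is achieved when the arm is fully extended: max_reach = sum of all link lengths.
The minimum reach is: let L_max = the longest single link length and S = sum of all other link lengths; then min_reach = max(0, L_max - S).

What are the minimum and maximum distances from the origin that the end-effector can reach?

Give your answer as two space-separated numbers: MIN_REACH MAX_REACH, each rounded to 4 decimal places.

Answer: 2.7000 15.9000

Derivation:
Link lengths: [6.6, 9.3]
max_reach = 6.6 + 9.3 = 15.9
L_max = max([6.6, 9.3]) = 9.3
S (sum of others) = 15.9 - 9.3 = 6.6
min_reach = max(0, 9.3 - 6.6) = max(0, 2.7) = 2.7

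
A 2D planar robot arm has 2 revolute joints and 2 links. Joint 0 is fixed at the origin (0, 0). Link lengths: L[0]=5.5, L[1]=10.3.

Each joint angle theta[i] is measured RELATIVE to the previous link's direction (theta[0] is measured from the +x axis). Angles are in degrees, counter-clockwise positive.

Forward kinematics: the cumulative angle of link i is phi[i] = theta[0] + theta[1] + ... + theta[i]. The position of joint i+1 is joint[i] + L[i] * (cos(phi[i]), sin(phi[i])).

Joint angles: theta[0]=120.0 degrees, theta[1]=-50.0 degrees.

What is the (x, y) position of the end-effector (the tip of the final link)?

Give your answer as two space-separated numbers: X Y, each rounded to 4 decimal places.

joint[0] = (0.0000, 0.0000)  (base)
link 0: phi[0] = 120 = 120 deg
  cos(120 deg) = -0.5000, sin(120 deg) = 0.8660
  joint[1] = (0.0000, 0.0000) + 5.5 * (-0.5000, 0.8660) = (0.0000 + -2.7500, 0.0000 + 4.7631) = (-2.7500, 4.7631)
link 1: phi[1] = 120 + -50 = 70 deg
  cos(70 deg) = 0.3420, sin(70 deg) = 0.9397
  joint[2] = (-2.7500, 4.7631) + 10.3 * (0.3420, 0.9397) = (-2.7500 + 3.5228, 4.7631 + 9.6788) = (0.7728, 14.4420)
End effector: (0.7728, 14.4420)

Answer: 0.7728 14.4420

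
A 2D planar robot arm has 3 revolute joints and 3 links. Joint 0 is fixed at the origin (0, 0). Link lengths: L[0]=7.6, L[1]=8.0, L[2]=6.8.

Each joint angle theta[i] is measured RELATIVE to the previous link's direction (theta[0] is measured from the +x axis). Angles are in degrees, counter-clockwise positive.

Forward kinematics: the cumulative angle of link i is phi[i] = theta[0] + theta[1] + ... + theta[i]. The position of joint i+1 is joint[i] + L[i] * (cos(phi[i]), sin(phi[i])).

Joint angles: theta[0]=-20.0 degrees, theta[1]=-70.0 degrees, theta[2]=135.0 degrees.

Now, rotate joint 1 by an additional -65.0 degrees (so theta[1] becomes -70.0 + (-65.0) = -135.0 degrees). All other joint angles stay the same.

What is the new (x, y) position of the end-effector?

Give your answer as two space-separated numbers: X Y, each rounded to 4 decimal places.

Answer: 6.2811 -8.3060

Derivation:
joint[0] = (0.0000, 0.0000)  (base)
link 0: phi[0] = -20 = -20 deg
  cos(-20 deg) = 0.9397, sin(-20 deg) = -0.3420
  joint[1] = (0.0000, 0.0000) + 7.6 * (0.9397, -0.3420) = (0.0000 + 7.1417, 0.0000 + -2.5994) = (7.1417, -2.5994)
link 1: phi[1] = -20 + -135 = -155 deg
  cos(-155 deg) = -0.9063, sin(-155 deg) = -0.4226
  joint[2] = (7.1417, -2.5994) + 8 * (-0.9063, -0.4226) = (7.1417 + -7.2505, -2.5994 + -3.3809) = (-0.1088, -5.9803)
link 2: phi[2] = -20 + -135 + 135 = -20 deg
  cos(-20 deg) = 0.9397, sin(-20 deg) = -0.3420
  joint[3] = (-0.1088, -5.9803) + 6.8 * (0.9397, -0.3420) = (-0.1088 + 6.3899, -5.9803 + -2.3257) = (6.2811, -8.3060)
End effector: (6.2811, -8.3060)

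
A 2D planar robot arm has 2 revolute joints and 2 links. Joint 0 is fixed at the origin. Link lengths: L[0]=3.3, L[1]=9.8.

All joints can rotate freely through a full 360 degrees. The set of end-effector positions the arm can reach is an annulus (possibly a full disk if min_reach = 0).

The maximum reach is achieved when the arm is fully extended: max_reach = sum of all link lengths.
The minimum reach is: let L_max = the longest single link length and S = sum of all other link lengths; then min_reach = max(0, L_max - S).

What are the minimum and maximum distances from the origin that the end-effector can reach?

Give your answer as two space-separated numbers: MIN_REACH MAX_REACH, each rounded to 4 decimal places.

Link lengths: [3.3, 9.8]
max_reach = 3.3 + 9.8 = 13.1
L_max = max([3.3, 9.8]) = 9.8
S (sum of others) = 13.1 - 9.8 = 3.3
min_reach = max(0, 9.8 - 3.3) = max(0, 6.5) = 6.5

Answer: 6.5000 13.1000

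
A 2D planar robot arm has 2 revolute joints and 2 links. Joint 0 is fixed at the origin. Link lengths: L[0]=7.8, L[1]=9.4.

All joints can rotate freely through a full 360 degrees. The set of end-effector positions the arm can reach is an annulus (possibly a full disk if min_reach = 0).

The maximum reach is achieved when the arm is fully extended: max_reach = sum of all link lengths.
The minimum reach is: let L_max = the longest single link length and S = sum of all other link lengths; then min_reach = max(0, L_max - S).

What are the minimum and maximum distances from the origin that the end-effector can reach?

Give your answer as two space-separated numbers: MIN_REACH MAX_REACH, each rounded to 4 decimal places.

Link lengths: [7.8, 9.4]
max_reach = 7.8 + 9.4 = 17.2
L_max = max([7.8, 9.4]) = 9.4
S (sum of others) = 17.2 - 9.4 = 7.8
min_reach = max(0, 9.4 - 7.8) = max(0, 1.6) = 1.6

Answer: 1.6000 17.2000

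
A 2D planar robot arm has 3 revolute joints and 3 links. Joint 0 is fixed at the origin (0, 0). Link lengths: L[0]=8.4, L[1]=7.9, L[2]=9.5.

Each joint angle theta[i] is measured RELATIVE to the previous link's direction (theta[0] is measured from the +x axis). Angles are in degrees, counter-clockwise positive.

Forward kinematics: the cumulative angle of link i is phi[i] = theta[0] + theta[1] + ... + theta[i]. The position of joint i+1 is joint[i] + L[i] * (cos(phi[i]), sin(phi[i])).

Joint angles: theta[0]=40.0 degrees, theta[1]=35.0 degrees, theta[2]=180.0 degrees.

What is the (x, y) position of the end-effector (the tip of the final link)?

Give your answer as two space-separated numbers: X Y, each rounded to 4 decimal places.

Answer: 6.0207 3.8539

Derivation:
joint[0] = (0.0000, 0.0000)  (base)
link 0: phi[0] = 40 = 40 deg
  cos(40 deg) = 0.7660, sin(40 deg) = 0.6428
  joint[1] = (0.0000, 0.0000) + 8.4 * (0.7660, 0.6428) = (0.0000 + 6.4348, 0.0000 + 5.3994) = (6.4348, 5.3994)
link 1: phi[1] = 40 + 35 = 75 deg
  cos(75 deg) = 0.2588, sin(75 deg) = 0.9659
  joint[2] = (6.4348, 5.3994) + 7.9 * (0.2588, 0.9659) = (6.4348 + 2.0447, 5.3994 + 7.6308) = (8.4794, 13.0302)
link 2: phi[2] = 40 + 35 + 180 = 255 deg
  cos(255 deg) = -0.2588, sin(255 deg) = -0.9659
  joint[3] = (8.4794, 13.0302) + 9.5 * (-0.2588, -0.9659) = (8.4794 + -2.4588, 13.0302 + -9.1763) = (6.0207, 3.8539)
End effector: (6.0207, 3.8539)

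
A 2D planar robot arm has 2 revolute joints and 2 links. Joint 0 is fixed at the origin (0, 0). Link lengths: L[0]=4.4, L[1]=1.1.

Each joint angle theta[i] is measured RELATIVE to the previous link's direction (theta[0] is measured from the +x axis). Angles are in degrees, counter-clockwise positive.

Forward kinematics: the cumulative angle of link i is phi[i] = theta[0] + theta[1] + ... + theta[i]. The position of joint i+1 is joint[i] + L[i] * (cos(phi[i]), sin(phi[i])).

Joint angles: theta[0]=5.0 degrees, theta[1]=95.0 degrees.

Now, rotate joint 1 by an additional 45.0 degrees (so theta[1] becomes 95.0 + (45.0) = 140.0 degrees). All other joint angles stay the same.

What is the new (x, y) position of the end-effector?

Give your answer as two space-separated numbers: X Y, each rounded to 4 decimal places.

joint[0] = (0.0000, 0.0000)  (base)
link 0: phi[0] = 5 = 5 deg
  cos(5 deg) = 0.9962, sin(5 deg) = 0.0872
  joint[1] = (0.0000, 0.0000) + 4.4 * (0.9962, 0.0872) = (0.0000 + 4.3833, 0.0000 + 0.3835) = (4.3833, 0.3835)
link 1: phi[1] = 5 + 140 = 145 deg
  cos(145 deg) = -0.8192, sin(145 deg) = 0.5736
  joint[2] = (4.3833, 0.3835) + 1.1 * (-0.8192, 0.5736) = (4.3833 + -0.9011, 0.3835 + 0.6309) = (3.4822, 1.0144)
End effector: (3.4822, 1.0144)

Answer: 3.4822 1.0144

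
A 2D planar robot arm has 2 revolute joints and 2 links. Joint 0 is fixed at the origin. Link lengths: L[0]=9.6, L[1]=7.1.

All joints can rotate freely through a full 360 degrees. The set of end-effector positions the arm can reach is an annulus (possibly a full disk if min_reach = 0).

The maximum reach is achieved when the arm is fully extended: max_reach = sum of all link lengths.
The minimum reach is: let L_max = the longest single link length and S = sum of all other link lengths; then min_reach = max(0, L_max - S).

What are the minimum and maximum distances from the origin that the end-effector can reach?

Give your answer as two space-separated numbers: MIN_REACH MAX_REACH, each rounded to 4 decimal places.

Answer: 2.5000 16.7000

Derivation:
Link lengths: [9.6, 7.1]
max_reach = 9.6 + 7.1 = 16.7
L_max = max([9.6, 7.1]) = 9.6
S (sum of others) = 16.7 - 9.6 = 7.1
min_reach = max(0, 9.6 - 7.1) = max(0, 2.5) = 2.5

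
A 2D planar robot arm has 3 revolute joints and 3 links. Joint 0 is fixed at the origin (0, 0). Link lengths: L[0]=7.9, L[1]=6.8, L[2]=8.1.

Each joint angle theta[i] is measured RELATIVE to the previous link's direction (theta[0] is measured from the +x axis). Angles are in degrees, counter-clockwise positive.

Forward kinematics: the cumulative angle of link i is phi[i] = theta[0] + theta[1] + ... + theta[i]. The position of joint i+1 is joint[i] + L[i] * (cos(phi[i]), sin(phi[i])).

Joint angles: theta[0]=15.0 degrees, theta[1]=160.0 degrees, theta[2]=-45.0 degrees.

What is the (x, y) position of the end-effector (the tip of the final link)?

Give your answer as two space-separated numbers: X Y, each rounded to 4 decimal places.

joint[0] = (0.0000, 0.0000)  (base)
link 0: phi[0] = 15 = 15 deg
  cos(15 deg) = 0.9659, sin(15 deg) = 0.2588
  joint[1] = (0.0000, 0.0000) + 7.9 * (0.9659, 0.2588) = (0.0000 + 7.6308, 0.0000 + 2.0447) = (7.6308, 2.0447)
link 1: phi[1] = 15 + 160 = 175 deg
  cos(175 deg) = -0.9962, sin(175 deg) = 0.0872
  joint[2] = (7.6308, 2.0447) + 6.8 * (-0.9962, 0.0872) = (7.6308 + -6.7741, 2.0447 + 0.5927) = (0.8567, 2.6373)
link 2: phi[2] = 15 + 160 + -45 = 130 deg
  cos(130 deg) = -0.6428, sin(130 deg) = 0.7660
  joint[3] = (0.8567, 2.6373) + 8.1 * (-0.6428, 0.7660) = (0.8567 + -5.2066, 2.6373 + 6.2050) = (-4.3499, 8.8423)
End effector: (-4.3499, 8.8423)

Answer: -4.3499 8.8423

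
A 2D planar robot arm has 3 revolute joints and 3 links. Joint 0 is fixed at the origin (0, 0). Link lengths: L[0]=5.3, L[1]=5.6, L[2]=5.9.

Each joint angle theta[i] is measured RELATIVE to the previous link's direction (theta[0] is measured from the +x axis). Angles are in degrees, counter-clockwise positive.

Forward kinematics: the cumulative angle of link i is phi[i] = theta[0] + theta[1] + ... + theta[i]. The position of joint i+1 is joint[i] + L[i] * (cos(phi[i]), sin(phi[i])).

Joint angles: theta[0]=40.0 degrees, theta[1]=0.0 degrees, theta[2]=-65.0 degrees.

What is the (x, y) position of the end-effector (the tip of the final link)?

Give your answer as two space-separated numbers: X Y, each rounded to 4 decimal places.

joint[0] = (0.0000, 0.0000)  (base)
link 0: phi[0] = 40 = 40 deg
  cos(40 deg) = 0.7660, sin(40 deg) = 0.6428
  joint[1] = (0.0000, 0.0000) + 5.3 * (0.7660, 0.6428) = (0.0000 + 4.0600, 0.0000 + 3.4068) = (4.0600, 3.4068)
link 1: phi[1] = 40 + 0 = 40 deg
  cos(40 deg) = 0.7660, sin(40 deg) = 0.6428
  joint[2] = (4.0600, 3.4068) + 5.6 * (0.7660, 0.6428) = (4.0600 + 4.2898, 3.4068 + 3.5996) = (8.3499, 7.0064)
link 2: phi[2] = 40 + 0 + -65 = -25 deg
  cos(-25 deg) = 0.9063, sin(-25 deg) = -0.4226
  joint[3] = (8.3499, 7.0064) + 5.9 * (0.9063, -0.4226) = (8.3499 + 5.3472, 7.0064 + -2.4934) = (13.6971, 4.5129)
End effector: (13.6971, 4.5129)

Answer: 13.6971 4.5129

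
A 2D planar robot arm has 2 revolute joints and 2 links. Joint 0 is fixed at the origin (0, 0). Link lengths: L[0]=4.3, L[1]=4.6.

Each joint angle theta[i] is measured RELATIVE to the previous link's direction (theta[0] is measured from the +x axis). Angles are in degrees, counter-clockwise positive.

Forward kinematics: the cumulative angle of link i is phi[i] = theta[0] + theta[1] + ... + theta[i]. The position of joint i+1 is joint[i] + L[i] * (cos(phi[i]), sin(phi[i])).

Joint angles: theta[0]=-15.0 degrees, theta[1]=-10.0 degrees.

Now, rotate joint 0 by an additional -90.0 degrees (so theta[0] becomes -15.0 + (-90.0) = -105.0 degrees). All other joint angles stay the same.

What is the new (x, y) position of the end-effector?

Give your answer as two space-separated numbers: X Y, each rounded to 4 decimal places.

joint[0] = (0.0000, 0.0000)  (base)
link 0: phi[0] = -105 = -105 deg
  cos(-105 deg) = -0.2588, sin(-105 deg) = -0.9659
  joint[1] = (0.0000, 0.0000) + 4.3 * (-0.2588, -0.9659) = (0.0000 + -1.1129, 0.0000 + -4.1535) = (-1.1129, -4.1535)
link 1: phi[1] = -105 + -10 = -115 deg
  cos(-115 deg) = -0.4226, sin(-115 deg) = -0.9063
  joint[2] = (-1.1129, -4.1535) + 4.6 * (-0.4226, -0.9063) = (-1.1129 + -1.9440, -4.1535 + -4.1690) = (-3.0570, -8.3225)
End effector: (-3.0570, -8.3225)

Answer: -3.0570 -8.3225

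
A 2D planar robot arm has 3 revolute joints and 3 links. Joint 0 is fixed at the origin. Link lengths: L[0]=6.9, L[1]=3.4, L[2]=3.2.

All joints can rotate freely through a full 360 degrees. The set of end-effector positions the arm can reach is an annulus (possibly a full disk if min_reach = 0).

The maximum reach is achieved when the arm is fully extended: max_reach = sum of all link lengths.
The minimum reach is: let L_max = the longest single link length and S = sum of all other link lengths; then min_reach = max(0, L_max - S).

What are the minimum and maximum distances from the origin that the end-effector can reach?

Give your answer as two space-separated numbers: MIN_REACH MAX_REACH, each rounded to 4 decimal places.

Link lengths: [6.9, 3.4, 3.2]
max_reach = 6.9 + 3.4 + 3.2 = 13.5
L_max = max([6.9, 3.4, 3.2]) = 6.9
S (sum of others) = 13.5 - 6.9 = 6.6
min_reach = max(0, 6.9 - 6.6) = max(0, 0.3) = 0.3

Answer: 0.3000 13.5000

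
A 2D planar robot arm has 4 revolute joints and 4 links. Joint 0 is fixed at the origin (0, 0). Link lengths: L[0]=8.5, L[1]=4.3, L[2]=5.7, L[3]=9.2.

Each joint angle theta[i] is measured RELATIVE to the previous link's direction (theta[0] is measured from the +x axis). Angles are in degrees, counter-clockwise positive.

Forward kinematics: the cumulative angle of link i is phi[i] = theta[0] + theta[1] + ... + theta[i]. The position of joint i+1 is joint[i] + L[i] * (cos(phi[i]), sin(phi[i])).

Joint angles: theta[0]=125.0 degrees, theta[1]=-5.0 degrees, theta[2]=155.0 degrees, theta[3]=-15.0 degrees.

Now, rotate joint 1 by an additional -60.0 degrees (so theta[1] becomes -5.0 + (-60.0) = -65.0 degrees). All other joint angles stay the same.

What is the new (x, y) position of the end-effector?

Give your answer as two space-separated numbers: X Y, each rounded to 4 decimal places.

joint[0] = (0.0000, 0.0000)  (base)
link 0: phi[0] = 125 = 125 deg
  cos(125 deg) = -0.5736, sin(125 deg) = 0.8192
  joint[1] = (0.0000, 0.0000) + 8.5 * (-0.5736, 0.8192) = (0.0000 + -4.8754, 0.0000 + 6.9628) = (-4.8754, 6.9628)
link 1: phi[1] = 125 + -65 = 60 deg
  cos(60 deg) = 0.5000, sin(60 deg) = 0.8660
  joint[2] = (-4.8754, 6.9628) + 4.3 * (0.5000, 0.8660) = (-4.8754 + 2.1500, 6.9628 + 3.7239) = (-2.7254, 10.6867)
link 2: phi[2] = 125 + -65 + 155 = 215 deg
  cos(215 deg) = -0.8192, sin(215 deg) = -0.5736
  joint[3] = (-2.7254, 10.6867) + 5.7 * (-0.8192, -0.5736) = (-2.7254 + -4.6692, 10.6867 + -3.2694) = (-7.3946, 7.4173)
link 3: phi[3] = 125 + -65 + 155 + -15 = 200 deg
  cos(200 deg) = -0.9397, sin(200 deg) = -0.3420
  joint[4] = (-7.3946, 7.4173) + 9.2 * (-0.9397, -0.3420) = (-7.3946 + -8.6452, 7.4173 + -3.1466) = (-16.0397, 4.2707)
End effector: (-16.0397, 4.2707)

Answer: -16.0397 4.2707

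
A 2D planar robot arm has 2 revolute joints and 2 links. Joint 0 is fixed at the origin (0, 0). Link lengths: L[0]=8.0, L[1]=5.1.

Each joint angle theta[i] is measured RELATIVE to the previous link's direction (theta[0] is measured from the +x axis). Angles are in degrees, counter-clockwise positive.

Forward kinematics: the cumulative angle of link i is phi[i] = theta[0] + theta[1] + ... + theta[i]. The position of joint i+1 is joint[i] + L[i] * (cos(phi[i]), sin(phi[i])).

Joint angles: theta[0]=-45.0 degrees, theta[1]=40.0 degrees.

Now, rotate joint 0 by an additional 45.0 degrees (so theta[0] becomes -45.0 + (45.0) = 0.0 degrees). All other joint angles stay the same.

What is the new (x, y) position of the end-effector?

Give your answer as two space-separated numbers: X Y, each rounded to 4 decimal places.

joint[0] = (0.0000, 0.0000)  (base)
link 0: phi[0] = 0 = 0 deg
  cos(0 deg) = 1.0000, sin(0 deg) = 0.0000
  joint[1] = (0.0000, 0.0000) + 8 * (1.0000, 0.0000) = (0.0000 + 8.0000, 0.0000 + 0.0000) = (8.0000, 0.0000)
link 1: phi[1] = 0 + 40 = 40 deg
  cos(40 deg) = 0.7660, sin(40 deg) = 0.6428
  joint[2] = (8.0000, 0.0000) + 5.1 * (0.7660, 0.6428) = (8.0000 + 3.9068, 0.0000 + 3.2782) = (11.9068, 3.2782)
End effector: (11.9068, 3.2782)

Answer: 11.9068 3.2782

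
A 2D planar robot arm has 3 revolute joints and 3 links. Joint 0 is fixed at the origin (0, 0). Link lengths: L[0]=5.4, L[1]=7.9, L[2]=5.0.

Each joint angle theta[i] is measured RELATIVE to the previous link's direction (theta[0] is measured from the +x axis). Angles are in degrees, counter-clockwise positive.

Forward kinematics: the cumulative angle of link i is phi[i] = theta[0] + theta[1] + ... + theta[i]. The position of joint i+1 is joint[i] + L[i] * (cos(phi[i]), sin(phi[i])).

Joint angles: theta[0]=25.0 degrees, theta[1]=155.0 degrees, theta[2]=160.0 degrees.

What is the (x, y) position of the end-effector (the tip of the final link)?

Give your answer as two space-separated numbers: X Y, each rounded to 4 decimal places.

joint[0] = (0.0000, 0.0000)  (base)
link 0: phi[0] = 25 = 25 deg
  cos(25 deg) = 0.9063, sin(25 deg) = 0.4226
  joint[1] = (0.0000, 0.0000) + 5.4 * (0.9063, 0.4226) = (0.0000 + 4.8941, 0.0000 + 2.2821) = (4.8941, 2.2821)
link 1: phi[1] = 25 + 155 = 180 deg
  cos(180 deg) = -1.0000, sin(180 deg) = 0.0000
  joint[2] = (4.8941, 2.2821) + 7.9 * (-1.0000, 0.0000) = (4.8941 + -7.9000, 2.2821 + 0.0000) = (-3.0059, 2.2821)
link 2: phi[2] = 25 + 155 + 160 = 340 deg
  cos(340 deg) = 0.9397, sin(340 deg) = -0.3420
  joint[3] = (-3.0059, 2.2821) + 5 * (0.9397, -0.3420) = (-3.0059 + 4.6985, 2.2821 + -1.7101) = (1.6925, 0.5720)
End effector: (1.6925, 0.5720)

Answer: 1.6925 0.5720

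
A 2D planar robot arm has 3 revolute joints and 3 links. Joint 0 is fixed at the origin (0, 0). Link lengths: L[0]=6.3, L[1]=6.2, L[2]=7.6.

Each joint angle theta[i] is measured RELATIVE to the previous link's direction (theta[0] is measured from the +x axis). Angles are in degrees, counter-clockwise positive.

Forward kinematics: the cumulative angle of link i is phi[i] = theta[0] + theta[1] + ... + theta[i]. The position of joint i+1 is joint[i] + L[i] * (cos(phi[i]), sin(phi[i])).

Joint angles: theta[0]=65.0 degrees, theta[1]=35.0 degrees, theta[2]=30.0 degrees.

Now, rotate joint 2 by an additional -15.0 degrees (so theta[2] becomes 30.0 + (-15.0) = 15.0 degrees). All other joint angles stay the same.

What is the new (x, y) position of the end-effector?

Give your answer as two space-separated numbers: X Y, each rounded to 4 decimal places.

Answer: -1.6260 18.7035

Derivation:
joint[0] = (0.0000, 0.0000)  (base)
link 0: phi[0] = 65 = 65 deg
  cos(65 deg) = 0.4226, sin(65 deg) = 0.9063
  joint[1] = (0.0000, 0.0000) + 6.3 * (0.4226, 0.9063) = (0.0000 + 2.6625, 0.0000 + 5.7097) = (2.6625, 5.7097)
link 1: phi[1] = 65 + 35 = 100 deg
  cos(100 deg) = -0.1736, sin(100 deg) = 0.9848
  joint[2] = (2.6625, 5.7097) + 6.2 * (-0.1736, 0.9848) = (2.6625 + -1.0766, 5.7097 + 6.1058) = (1.5859, 11.8155)
link 2: phi[2] = 65 + 35 + 15 = 115 deg
  cos(115 deg) = -0.4226, sin(115 deg) = 0.9063
  joint[3] = (1.5859, 11.8155) + 7.6 * (-0.4226, 0.9063) = (1.5859 + -3.2119, 11.8155 + 6.8879) = (-1.6260, 18.7035)
End effector: (-1.6260, 18.7035)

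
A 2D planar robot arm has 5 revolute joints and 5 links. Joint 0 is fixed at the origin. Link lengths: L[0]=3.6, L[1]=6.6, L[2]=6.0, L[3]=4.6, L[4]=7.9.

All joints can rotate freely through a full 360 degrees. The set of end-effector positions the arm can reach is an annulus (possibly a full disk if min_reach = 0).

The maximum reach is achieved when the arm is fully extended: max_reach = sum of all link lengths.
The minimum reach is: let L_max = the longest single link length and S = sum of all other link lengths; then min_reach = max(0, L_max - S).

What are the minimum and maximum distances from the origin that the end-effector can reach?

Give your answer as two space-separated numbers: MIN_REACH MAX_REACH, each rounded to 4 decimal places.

Answer: 0.0000 28.7000

Derivation:
Link lengths: [3.6, 6.6, 6.0, 4.6, 7.9]
max_reach = 3.6 + 6.6 + 6 + 4.6 + 7.9 = 28.7
L_max = max([3.6, 6.6, 6.0, 4.6, 7.9]) = 7.9
S (sum of others) = 28.7 - 7.9 = 20.8
min_reach = max(0, 7.9 - 20.8) = max(0, -12.9) = 0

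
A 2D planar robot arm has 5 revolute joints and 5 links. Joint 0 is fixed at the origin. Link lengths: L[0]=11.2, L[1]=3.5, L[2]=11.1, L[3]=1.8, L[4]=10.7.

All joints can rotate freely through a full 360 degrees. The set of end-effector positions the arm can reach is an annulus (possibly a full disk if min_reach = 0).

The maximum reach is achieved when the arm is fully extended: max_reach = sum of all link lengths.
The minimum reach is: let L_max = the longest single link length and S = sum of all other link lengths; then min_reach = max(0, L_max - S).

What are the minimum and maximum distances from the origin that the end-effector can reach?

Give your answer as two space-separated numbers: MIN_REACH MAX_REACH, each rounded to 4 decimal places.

Answer: 0.0000 38.3000

Derivation:
Link lengths: [11.2, 3.5, 11.1, 1.8, 10.7]
max_reach = 11.2 + 3.5 + 11.1 + 1.8 + 10.7 = 38.3
L_max = max([11.2, 3.5, 11.1, 1.8, 10.7]) = 11.2
S (sum of others) = 38.3 - 11.2 = 27.1
min_reach = max(0, 11.2 - 27.1) = max(0, -15.9) = 0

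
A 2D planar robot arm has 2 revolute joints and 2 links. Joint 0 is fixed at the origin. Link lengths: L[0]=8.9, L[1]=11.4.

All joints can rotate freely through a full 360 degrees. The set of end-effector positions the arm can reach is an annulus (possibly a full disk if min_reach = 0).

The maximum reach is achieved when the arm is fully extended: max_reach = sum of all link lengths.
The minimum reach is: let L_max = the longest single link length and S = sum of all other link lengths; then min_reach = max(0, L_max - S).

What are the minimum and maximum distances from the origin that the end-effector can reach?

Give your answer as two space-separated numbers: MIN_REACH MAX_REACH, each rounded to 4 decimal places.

Answer: 2.5000 20.3000

Derivation:
Link lengths: [8.9, 11.4]
max_reach = 8.9 + 11.4 = 20.3
L_max = max([8.9, 11.4]) = 11.4
S (sum of others) = 20.3 - 11.4 = 8.9
min_reach = max(0, 11.4 - 8.9) = max(0, 2.5) = 2.5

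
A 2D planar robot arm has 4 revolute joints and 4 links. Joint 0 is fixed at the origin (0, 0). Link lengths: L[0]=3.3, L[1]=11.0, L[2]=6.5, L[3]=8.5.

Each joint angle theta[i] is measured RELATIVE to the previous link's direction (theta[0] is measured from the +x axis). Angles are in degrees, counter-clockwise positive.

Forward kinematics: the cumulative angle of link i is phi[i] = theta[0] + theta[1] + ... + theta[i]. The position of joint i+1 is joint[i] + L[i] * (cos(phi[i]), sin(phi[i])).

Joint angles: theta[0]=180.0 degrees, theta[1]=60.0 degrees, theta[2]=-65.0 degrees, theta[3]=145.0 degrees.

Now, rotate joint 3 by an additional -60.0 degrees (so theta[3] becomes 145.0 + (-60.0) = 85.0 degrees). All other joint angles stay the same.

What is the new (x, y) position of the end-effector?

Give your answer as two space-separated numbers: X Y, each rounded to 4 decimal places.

Answer: -16.7513 -17.3306

Derivation:
joint[0] = (0.0000, 0.0000)  (base)
link 0: phi[0] = 180 = 180 deg
  cos(180 deg) = -1.0000, sin(180 deg) = 0.0000
  joint[1] = (0.0000, 0.0000) + 3.3 * (-1.0000, 0.0000) = (0.0000 + -3.3000, 0.0000 + 0.0000) = (-3.3000, 0.0000)
link 1: phi[1] = 180 + 60 = 240 deg
  cos(240 deg) = -0.5000, sin(240 deg) = -0.8660
  joint[2] = (-3.3000, 0.0000) + 11 * (-0.5000, -0.8660) = (-3.3000 + -5.5000, 0.0000 + -9.5263) = (-8.8000, -9.5263)
link 2: phi[2] = 180 + 60 + -65 = 175 deg
  cos(175 deg) = -0.9962, sin(175 deg) = 0.0872
  joint[3] = (-8.8000, -9.5263) + 6.5 * (-0.9962, 0.0872) = (-8.8000 + -6.4753, -9.5263 + 0.5665) = (-15.2753, -8.9598)
link 3: phi[3] = 180 + 60 + -65 + 85 = 260 deg
  cos(260 deg) = -0.1736, sin(260 deg) = -0.9848
  joint[4] = (-15.2753, -8.9598) + 8.5 * (-0.1736, -0.9848) = (-15.2753 + -1.4760, -8.9598 + -8.3709) = (-16.7513, -17.3306)
End effector: (-16.7513, -17.3306)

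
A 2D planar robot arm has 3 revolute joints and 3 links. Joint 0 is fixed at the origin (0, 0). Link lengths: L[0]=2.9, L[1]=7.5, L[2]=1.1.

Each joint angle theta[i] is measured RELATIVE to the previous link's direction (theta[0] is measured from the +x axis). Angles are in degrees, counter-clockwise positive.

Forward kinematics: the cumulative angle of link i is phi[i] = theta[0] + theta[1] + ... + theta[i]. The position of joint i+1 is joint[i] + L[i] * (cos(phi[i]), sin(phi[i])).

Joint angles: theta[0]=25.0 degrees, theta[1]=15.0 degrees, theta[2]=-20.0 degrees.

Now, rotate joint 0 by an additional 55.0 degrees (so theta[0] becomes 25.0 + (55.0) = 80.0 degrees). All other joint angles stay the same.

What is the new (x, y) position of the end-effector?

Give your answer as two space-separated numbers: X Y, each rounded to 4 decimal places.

joint[0] = (0.0000, 0.0000)  (base)
link 0: phi[0] = 80 = 80 deg
  cos(80 deg) = 0.1736, sin(80 deg) = 0.9848
  joint[1] = (0.0000, 0.0000) + 2.9 * (0.1736, 0.9848) = (0.0000 + 0.5036, 0.0000 + 2.8559) = (0.5036, 2.8559)
link 1: phi[1] = 80 + 15 = 95 deg
  cos(95 deg) = -0.0872, sin(95 deg) = 0.9962
  joint[2] = (0.5036, 2.8559) + 7.5 * (-0.0872, 0.9962) = (0.5036 + -0.6537, 2.8559 + 7.4715) = (-0.1501, 10.3274)
link 2: phi[2] = 80 + 15 + -20 = 75 deg
  cos(75 deg) = 0.2588, sin(75 deg) = 0.9659
  joint[3] = (-0.1501, 10.3274) + 1.1 * (0.2588, 0.9659) = (-0.1501 + 0.2847, 10.3274 + 1.0625) = (0.1346, 11.3899)
End effector: (0.1346, 11.3899)

Answer: 0.1346 11.3899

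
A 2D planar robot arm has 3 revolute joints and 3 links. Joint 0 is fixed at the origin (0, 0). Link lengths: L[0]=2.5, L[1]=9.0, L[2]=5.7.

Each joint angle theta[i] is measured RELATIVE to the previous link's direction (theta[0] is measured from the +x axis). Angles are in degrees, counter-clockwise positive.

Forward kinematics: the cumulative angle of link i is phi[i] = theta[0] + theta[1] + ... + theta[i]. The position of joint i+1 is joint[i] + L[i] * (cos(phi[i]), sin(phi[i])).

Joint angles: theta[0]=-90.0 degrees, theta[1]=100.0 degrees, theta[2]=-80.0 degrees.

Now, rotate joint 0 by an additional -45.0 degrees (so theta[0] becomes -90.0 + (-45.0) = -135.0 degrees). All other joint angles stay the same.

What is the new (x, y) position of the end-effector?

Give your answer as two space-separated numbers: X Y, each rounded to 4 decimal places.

joint[0] = (0.0000, 0.0000)  (base)
link 0: phi[0] = -135 = -135 deg
  cos(-135 deg) = -0.7071, sin(-135 deg) = -0.7071
  joint[1] = (0.0000, 0.0000) + 2.5 * (-0.7071, -0.7071) = (0.0000 + -1.7678, 0.0000 + -1.7678) = (-1.7678, -1.7678)
link 1: phi[1] = -135 + 100 = -35 deg
  cos(-35 deg) = 0.8192, sin(-35 deg) = -0.5736
  joint[2] = (-1.7678, -1.7678) + 9 * (0.8192, -0.5736) = (-1.7678 + 7.3724, -1.7678 + -5.1622) = (5.6046, -6.9300)
link 2: phi[2] = -135 + 100 + -80 = -115 deg
  cos(-115 deg) = -0.4226, sin(-115 deg) = -0.9063
  joint[3] = (5.6046, -6.9300) + 5.7 * (-0.4226, -0.9063) = (5.6046 + -2.4089, -6.9300 + -5.1660) = (3.1957, -12.0959)
End effector: (3.1957, -12.0959)

Answer: 3.1957 -12.0959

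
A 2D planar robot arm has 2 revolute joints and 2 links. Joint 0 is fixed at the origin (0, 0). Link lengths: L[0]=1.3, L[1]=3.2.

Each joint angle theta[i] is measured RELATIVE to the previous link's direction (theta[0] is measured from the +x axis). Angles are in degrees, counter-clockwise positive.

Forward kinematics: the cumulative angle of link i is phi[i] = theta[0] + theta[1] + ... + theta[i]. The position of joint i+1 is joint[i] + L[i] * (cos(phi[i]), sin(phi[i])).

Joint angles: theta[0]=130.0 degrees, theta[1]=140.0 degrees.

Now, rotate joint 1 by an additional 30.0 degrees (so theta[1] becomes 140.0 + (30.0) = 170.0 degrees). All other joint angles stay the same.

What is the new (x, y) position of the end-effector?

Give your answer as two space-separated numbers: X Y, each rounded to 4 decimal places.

Answer: 0.7644 -1.7754

Derivation:
joint[0] = (0.0000, 0.0000)  (base)
link 0: phi[0] = 130 = 130 deg
  cos(130 deg) = -0.6428, sin(130 deg) = 0.7660
  joint[1] = (0.0000, 0.0000) + 1.3 * (-0.6428, 0.7660) = (0.0000 + -0.8356, 0.0000 + 0.9959) = (-0.8356, 0.9959)
link 1: phi[1] = 130 + 170 = 300 deg
  cos(300 deg) = 0.5000, sin(300 deg) = -0.8660
  joint[2] = (-0.8356, 0.9959) + 3.2 * (0.5000, -0.8660) = (-0.8356 + 1.6000, 0.9959 + -2.7713) = (0.7644, -1.7754)
End effector: (0.7644, -1.7754)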